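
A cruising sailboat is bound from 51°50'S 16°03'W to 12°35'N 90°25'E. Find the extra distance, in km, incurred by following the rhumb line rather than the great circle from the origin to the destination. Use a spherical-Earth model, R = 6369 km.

Great circle: cos σ = sin φ₁ sin φ₂ + cos φ₁ cos φ₂ cos Δλ,  σ = 1.9201 rad → d_gc = 12229.09 km
Rhumb line: Δψ = +1.2829, q = Δφ/Δψ = 0.8764, d_rh = R√(Δφ²+q²Δλ²) = 12603.62 km
Excess = 12603.62 − 12229.09 = 374.53 ≈ 375 km

375 km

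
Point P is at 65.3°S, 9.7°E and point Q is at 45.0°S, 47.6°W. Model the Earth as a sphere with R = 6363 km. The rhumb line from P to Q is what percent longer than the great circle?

3.0%

Great circle: σ = 0.6401 rad → d_gc = Rσ = 4072.9 km
Rhumb: Δφ = +0.3543, Δλ = -1.0001, Δψ = +0.6375, q = Δφ/Δψ = 0.5557 → d_rh = R√(Δφ²+q²Δλ²) = 4193.9 km
Excess = (4193.9 − 4072.9) / 4072.9 = 121.0 / 4072.9 = 2.97% ≈ 3.0%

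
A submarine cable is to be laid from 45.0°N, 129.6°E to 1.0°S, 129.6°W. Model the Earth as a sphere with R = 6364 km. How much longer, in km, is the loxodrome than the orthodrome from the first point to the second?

309 km

Great circle: cos σ = sin φ₁ sin φ₂ + cos φ₁ cos φ₂ cos Δλ,  σ = 1.7161 rad → d_gc = 10921.4 km
Rhumb line: Δψ = -0.8988, q = Δφ/Δψ = 0.8932, d_rh = R√(Δφ²+q²Δλ²) = 11230.2 km
Excess = 11230.2 − 10921.4 = 308.8 ≈ 309 km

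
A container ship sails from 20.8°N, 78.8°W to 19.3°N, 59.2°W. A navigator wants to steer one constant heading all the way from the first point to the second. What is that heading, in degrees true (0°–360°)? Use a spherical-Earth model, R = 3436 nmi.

94.7°

Δψ = ln[tan(π/4+φ₂/2)/tan(π/4+φ₁/2)] = -0.0279
Δλ = +0.3421 rad (taken the short way round)
course = atan2(Δλ, Δψ) = 94.66°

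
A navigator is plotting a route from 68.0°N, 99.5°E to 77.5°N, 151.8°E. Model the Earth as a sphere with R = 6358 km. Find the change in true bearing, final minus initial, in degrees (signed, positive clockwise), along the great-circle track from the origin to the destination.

At departure: θ₁ = atan2(sin Δλ cos φ₂, cos φ₁ sin φ₂ − sin φ₁ cos φ₂ cos Δλ) = 35.17°
At arrival: θ₂ = atan2(sin Δλ cos φ₁, −cos φ₂ sin φ₁ + sin φ₂ cos φ₁ cos Δλ) = 85.57°
Δθ = θ₂ − θ₁ = +50.4°

+50.4°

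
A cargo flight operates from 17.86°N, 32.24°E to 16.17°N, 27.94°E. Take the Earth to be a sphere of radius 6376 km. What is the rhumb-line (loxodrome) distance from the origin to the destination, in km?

Δψ = ln[tan(π/4+φ₂/2)/tan(π/4+φ₁/2)] = -0.0308;  Δφ = -0.0295 rad,  Δλ = -0.0750 rad
q = Δφ/Δψ = 0.9562
d = R·√(Δφ² + q²Δλ²) = 6376·0.07759 = 495 km

495 km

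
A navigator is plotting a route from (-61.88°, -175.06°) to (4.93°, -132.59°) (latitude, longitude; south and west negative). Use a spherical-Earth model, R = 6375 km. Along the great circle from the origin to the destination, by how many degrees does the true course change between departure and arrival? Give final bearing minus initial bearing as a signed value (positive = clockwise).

Initial bearing θ₁ = atan2(sin Δλ cos φ₂, cos φ₁ sin φ₂ − sin φ₁ cos φ₂ cos Δλ) = 44.33°
Final bearing θ₂ = (initial bearing from the destination back to the start) + 180° = 19.30°
Δθ = θ₂ − θ₁ = -25.0°

-25.0°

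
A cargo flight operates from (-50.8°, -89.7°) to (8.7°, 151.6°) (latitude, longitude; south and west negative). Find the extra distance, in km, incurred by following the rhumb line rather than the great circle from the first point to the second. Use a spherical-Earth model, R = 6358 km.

574 km

Great circle: cos σ = sin φ₁ sin φ₂ + cos φ₁ cos φ₂ cos Δλ,  σ = 2.0012 rad → d_gc = 12723.7 km
Rhumb line: Δψ = +1.1850, q = Δφ/Δψ = 0.8763, d_rh = R√(Δφ²+q²Δλ²) = 13297.9 km
Excess = 13297.9 − 12723.7 = 574.2 ≈ 574 km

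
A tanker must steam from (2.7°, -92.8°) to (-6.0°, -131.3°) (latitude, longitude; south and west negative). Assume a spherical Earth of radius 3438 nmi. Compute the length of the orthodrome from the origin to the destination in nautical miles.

2365 nmi

Haversine: a = sin²(Δφ/2)+cos φ₁ cos φ₂ sin²(Δλ/2) = 0.11373;  σ = 2·atan2(√a,√(1−a))
σ = 39.418° → d = Rσ = 3438·0.68798 = 2365 nmi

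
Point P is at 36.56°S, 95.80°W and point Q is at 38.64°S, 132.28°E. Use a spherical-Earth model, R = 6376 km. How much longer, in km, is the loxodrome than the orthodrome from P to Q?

1315 km

Great circle: cos σ = sin φ₁ sin φ₂ + cos φ₁ cos φ₂ cos Δλ,  σ = 1.6180 rad → d_gc = 10316.51 km
Rhumb line: Δψ = -0.0458, q = Δφ/Δψ = 0.7922, d_rh = R√(Δφ²+q²Δλ²) = 11631.99 km
Excess = 11631.99 − 10316.51 = 1315.48 ≈ 1315 km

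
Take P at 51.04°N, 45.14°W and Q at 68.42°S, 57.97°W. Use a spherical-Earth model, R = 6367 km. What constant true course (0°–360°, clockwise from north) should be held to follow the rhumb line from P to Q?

Δψ = ln[tan(π/4+φ₂/2)/tan(π/4+φ₁/2)] = -2.6969
Δλ = -0.2239 rad (taken the short way round)
course = atan2(Δλ, Δψ) = 184.75°

184.7°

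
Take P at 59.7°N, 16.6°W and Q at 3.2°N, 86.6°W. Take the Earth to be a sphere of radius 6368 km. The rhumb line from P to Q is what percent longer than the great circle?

2.2%

Great circle: σ = 1.3485 rad → d_gc = Rσ = 8587.1 km
Rhumb: Δφ = -0.9861, Δλ = -1.2217, Δψ = -1.2507, q = Δφ/Δψ = 0.7885 → d_rh = R√(Δφ²+q²Δλ²) = 8778.5 km
Excess = (8778.5 − 8587.1) / 8587.1 = 191.4 / 8587.1 = 2.23% ≈ 2.2%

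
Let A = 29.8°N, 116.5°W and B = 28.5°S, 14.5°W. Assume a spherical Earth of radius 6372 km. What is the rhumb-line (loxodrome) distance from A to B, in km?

12633 km

Rhumb course C = atan2(Δλ, Δψ) with Δψ = ln[tan(π/4+φ₂/2)/tan(π/4+φ₁/2)] = -1.0646, Δλ = +1.7802 → C = 120.88°
d = R·|Δφ| / |cos C| = 6372·1.01753 / 0.51323 = 12633 km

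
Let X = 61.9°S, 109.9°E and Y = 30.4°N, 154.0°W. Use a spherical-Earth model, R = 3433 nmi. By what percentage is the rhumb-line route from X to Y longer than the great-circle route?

2.2%

Great circle: σ = 2.0824 rad → d_gc = Rσ = 7148.8 nmi
Rhumb: Δφ = +1.6109, Δλ = +1.6773, Δψ = +1.9427, q = Δφ/Δψ = 0.8292 → d_rh = R√(Δφ²+q²Δλ²) = 7306.4 nmi
Excess = (7306.4 − 7148.8) / 7148.8 = 157.6 / 7148.8 = 2.20% ≈ 2.2%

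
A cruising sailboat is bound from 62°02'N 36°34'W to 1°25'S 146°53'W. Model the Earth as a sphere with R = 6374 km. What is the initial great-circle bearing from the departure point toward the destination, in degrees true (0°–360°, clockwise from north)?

θ = atan2( sin Δλ·cos φ₂ ,  cos φ₁ sin φ₂ − sin φ₁ cos φ₂ cos Δλ )
  = atan2(-0.9375, +0.2950) = 287.47°

287.5°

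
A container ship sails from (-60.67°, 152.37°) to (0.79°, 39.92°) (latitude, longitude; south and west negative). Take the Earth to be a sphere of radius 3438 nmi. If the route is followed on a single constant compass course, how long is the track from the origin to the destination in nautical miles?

Δψ = ln[tan(π/4+φ₂/2)/tan(π/4+φ₁/2)] = +1.3544;  Δφ = +1.0727 rad,  Δλ = -1.9626 rad
q = Δφ/Δψ = 0.7920
d = R·√(Δφ² + q²Δλ²) = 3438·1.88861 = 6493 nmi

6493 nmi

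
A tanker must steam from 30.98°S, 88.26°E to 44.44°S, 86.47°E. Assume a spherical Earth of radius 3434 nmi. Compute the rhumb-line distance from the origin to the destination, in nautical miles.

Δψ = ln[tan(π/4+φ₂/2)/tan(π/4+φ₁/2)] = -0.2985;  Δφ = -0.2349 rad,  Δλ = -0.0312 rad
q = Δφ/Δψ = 0.7871
d = R·√(Δφ² + q²Δλ²) = 3434·0.23620 = 811 nmi

811 nmi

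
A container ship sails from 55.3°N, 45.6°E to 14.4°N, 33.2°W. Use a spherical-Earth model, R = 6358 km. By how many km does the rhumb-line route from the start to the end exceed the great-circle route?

Great circle: cos σ = sin φ₁ sin φ₂ + cos φ₁ cos φ₂ cos Δλ,  σ = 1.2540 rad → d_gc = 7972.7 km
Rhumb line: Δψ = -0.9094, q = Δφ/Δψ = 0.7850, d_rh = R√(Δφ²+q²Δλ²) = 8228.8 km
Excess = 8228.8 − 7972.7 = 256.1 ≈ 256 km

256 km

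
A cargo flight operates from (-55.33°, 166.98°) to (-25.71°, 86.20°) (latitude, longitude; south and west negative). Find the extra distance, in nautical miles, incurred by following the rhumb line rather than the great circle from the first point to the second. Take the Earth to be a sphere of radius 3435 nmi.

Great circle: cos σ = sin φ₁ sin φ₂ + cos φ₁ cos φ₂ cos Δλ,  σ = 1.1164 rad → d_gc = 3834.87 nmi
Rhumb line: Δψ = +0.6997, q = Δφ/Δψ = 0.7388, d_rh = R√(Δφ²+q²Δλ²) = 3994.43 nmi
Excess = 3994.43 − 3834.87 = 159.56 ≈ 160 nmi

160 nmi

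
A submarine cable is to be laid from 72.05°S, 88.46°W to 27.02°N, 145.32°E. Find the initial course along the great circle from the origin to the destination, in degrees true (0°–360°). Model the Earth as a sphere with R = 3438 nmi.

243.3°

θ = atan2( sin Δλ·cos φ₂ ,  cos φ₁ sin φ₂ − sin φ₁ cos φ₂ cos Δλ )
  = atan2(-0.7187, -0.3608) = 243.34°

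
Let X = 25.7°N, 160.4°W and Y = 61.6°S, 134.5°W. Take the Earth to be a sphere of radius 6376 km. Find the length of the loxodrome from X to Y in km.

Rhumb course C = atan2(Δλ, Δψ) with Δψ = ln[tan(π/4+φ₂/2)/tan(π/4+φ₁/2)] = -1.8386, Δλ = +0.4520 → C = 166.19°
d = R·|Δφ| / |cos C| = 6376·1.52367 / 0.97108 = 10004 km

10004 km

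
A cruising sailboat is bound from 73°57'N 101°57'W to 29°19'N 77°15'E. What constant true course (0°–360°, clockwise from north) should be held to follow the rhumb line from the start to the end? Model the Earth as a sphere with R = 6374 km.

114.5°

Δψ = ln[tan(π/4+φ₂/2)/tan(π/4+φ₁/2)] = -1.4235
Δλ = +3.1276 rad (taken the short way round)
course = atan2(Δλ, Δψ) = 114.47°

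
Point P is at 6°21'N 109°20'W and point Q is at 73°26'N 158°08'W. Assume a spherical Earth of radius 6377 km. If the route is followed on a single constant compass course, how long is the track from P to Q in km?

Rhumb course C = atan2(Δλ, Δψ) with Δψ = ln[tan(π/4+φ₂/2)/tan(π/4+φ₁/2)] = +1.8159, Δλ = -0.8517 → C = 334.87°
d = R·|Δφ| / |cos C| = 6377·1.17083 / 0.90536 = 8247 km

8247 km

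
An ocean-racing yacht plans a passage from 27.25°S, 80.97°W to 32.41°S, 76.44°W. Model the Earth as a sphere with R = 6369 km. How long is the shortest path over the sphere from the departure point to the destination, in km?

Haversine: a = sin²(Δφ/2)+cos φ₁ cos φ₂ sin²(Δλ/2) = 0.00320;  σ = 2·atan2(√a,√(1−a))
σ = 6.484° → d = Rσ = 6369·0.11317 = 721 km

721 km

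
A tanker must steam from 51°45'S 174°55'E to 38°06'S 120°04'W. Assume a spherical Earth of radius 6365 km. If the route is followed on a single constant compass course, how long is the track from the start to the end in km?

Δψ = ln[tan(π/4+φ₂/2)/tan(π/4+φ₁/2)] = +0.3389;  Δφ = +0.2382 rad,  Δλ = +1.1348 rad
q = Δφ/Δψ = 0.7030
d = R·√(Δφ² + q²Δλ²) = 6365·0.83254 = 5299 km

5299 km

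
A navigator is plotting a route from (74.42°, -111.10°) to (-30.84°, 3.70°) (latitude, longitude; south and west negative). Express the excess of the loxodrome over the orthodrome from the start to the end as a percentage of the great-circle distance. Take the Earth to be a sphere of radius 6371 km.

6.0%

Great circle: σ = 2.2025 rad → d_gc = Rσ = 14032.2 km
Rhumb: Δφ = -1.8371, Δλ = +2.0036, Δψ = -2.5555, q = Δφ/Δψ = 0.7189 → d_rh = R√(Δφ²+q²Δλ²) = 14873.0 km
Excess = (14873.0 − 14032.2) / 14032.2 = 840.8 / 14032.2 = 5.99% ≈ 6.0%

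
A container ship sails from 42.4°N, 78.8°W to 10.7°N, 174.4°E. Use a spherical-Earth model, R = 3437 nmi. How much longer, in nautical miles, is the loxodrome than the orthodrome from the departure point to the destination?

Great circle: cos σ = sin φ₁ sin φ₂ + cos φ₁ cos φ₂ cos Δλ,  σ = 1.6554 rad → d_gc = 5689.7 nmi
Rhumb line: Δψ = -0.6307, q = Δφ/Δψ = 0.8772, d_rh = R√(Δφ²+q²Δλ²) = 5932.7 nmi
Excess = 5932.7 − 5689.7 = 243.0 ≈ 243 nmi

243 nmi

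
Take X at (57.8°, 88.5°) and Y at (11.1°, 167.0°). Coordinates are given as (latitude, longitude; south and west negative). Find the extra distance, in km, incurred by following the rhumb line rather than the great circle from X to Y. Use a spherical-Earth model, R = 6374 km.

265 km

Great circle: cos σ = sin φ₁ sin φ₂ + cos φ₁ cos φ₂ cos Δλ,  σ = 1.3003 rad → d_gc = 8288.430 km
Rhumb line: Δψ = -1.0476, q = Δφ/Δψ = 0.7780, d_rh = R√(Δφ²+q²Δλ²) = 8552.933 km
Excess = 8552.933 − 8288.430 = 264.503 ≈ 265 km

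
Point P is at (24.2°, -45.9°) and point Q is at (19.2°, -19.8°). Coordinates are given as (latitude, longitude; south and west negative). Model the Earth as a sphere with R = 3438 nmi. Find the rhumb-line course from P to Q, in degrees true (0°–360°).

101.7°

Meridional parts: M(φ₁)=+0.4355, M(φ₂)=+0.3416 → ΔM = -0.0940;  Δλ = +0.4555 rad
tan C = Δλ / ΔM = -4.8480 → C = 101.65°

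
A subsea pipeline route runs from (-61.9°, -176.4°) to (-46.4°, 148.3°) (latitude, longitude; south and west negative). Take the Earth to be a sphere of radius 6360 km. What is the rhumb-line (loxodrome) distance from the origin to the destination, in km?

2841 km

Δψ = ln[tan(π/4+φ₂/2)/tan(π/4+φ₁/2)] = +0.4689;  Δφ = +0.2705 rad,  Δλ = -0.6161 rad
q = Δφ/Δψ = 0.5769
d = R·√(Δφ² + q²Δλ²) = 6360·0.44668 = 2841 km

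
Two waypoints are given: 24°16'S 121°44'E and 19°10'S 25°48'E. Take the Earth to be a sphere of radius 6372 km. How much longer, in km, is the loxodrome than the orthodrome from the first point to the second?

Great circle: cos σ = sin φ₁ sin φ₂ + cos φ₁ cos φ₂ cos Δλ,  σ = 1.5249 rad → d_gc = 9716.4 km
Rhumb line: Δψ = +0.0959, q = Δφ/Δψ = 0.9286, d_rh = R√(Δφ²+q²Δλ²) = 9923.7 km
Excess = 9923.7 − 9716.4 = 207.3 ≈ 207 km

207 km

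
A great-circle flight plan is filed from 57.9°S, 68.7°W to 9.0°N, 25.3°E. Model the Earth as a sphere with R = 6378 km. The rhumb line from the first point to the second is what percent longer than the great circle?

3.2%

Great circle: σ = 1.7407 rad → d_gc = Rσ = 11102.5 km
Rhumb: Δφ = +1.1676, Δλ = +1.6406, Δψ = +1.4036, q = Δφ/Δψ = 0.8319 → d_rh = R√(Δφ²+q²Δλ²) = 11455.6 km
Excess = (11455.6 − 11102.5) / 11102.5 = 353.1 / 11102.5 = 3.18% ≈ 3.2%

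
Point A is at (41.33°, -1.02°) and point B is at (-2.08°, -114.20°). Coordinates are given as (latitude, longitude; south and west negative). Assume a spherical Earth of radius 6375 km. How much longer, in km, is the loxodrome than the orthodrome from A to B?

Great circle: cos σ = sin φ₁ sin φ₂ + cos φ₁ cos φ₂ cos Δλ,  σ = 1.8958 rad → d_gc = 12086.0 km
Rhumb line: Δψ = -0.8298, q = Δφ/Δψ = 0.9130, d_rh = R√(Δφ²+q²Δλ²) = 12470.9 km
Excess = 12470.9 − 12086.0 = 384.9 ≈ 385 km

385 km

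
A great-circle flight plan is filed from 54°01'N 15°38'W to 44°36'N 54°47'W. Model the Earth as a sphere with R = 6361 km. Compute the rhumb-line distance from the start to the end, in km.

3009 km

Rhumb course C = atan2(Δλ, Δψ) with Δψ = ln[tan(π/4+φ₂/2)/tan(π/4+φ₁/2)] = -0.2531, Δλ = -0.6833 → C = 249.67°
d = R·|Δφ| / |cos C| = 6361·0.16435 / 0.34739 = 3009 km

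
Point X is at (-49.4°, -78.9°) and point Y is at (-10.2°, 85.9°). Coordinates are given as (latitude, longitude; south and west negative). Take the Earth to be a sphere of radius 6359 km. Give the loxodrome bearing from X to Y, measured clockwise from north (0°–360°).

74.2°

Meridional parts: M(φ₁)=-0.9945, M(φ₂)=-0.1790 → ΔM = +0.8155;  Δλ = +2.8763 rad
tan C = Δλ / ΔM = +3.5270 → C = 74.17°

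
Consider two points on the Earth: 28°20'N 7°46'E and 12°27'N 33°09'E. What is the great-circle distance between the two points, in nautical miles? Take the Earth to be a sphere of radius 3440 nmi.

cos σ = sin φ₁ sin φ₂ + cos φ₁ cos φ₂ cos Δλ
      = sin(28.33°)sin(12.45°) + cos(28.33°)cos(12.45°)cos(25.38°) = 0.8788
σ = 28.497° → d = Rσ = 3440·0.49736 = 1711 nmi

1711 nmi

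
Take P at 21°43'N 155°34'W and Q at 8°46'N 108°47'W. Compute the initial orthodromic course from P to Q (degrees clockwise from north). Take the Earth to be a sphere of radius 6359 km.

N = sin Δλ·cos φ₂ = +0.7203;  D = cos φ₁ sin φ₂ − sin φ₁ cos φ₂ cos Δλ = -0.1088
initial course = atan2(N, D) = 98.59°

98.6°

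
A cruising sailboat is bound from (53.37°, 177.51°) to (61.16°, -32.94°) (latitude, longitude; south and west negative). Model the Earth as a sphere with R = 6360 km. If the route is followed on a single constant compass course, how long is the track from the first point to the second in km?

Δψ = ln[tan(π/4+φ₂/2)/tan(π/4+φ₁/2)] = +0.2526;  Δφ = +0.1360 rad,  Δλ = +2.6101 rad
q = Δφ/Δψ = 0.5383
d = R·√(Δφ² + q²Δλ²) = 6360·1.41163 = 8978 km

8978 km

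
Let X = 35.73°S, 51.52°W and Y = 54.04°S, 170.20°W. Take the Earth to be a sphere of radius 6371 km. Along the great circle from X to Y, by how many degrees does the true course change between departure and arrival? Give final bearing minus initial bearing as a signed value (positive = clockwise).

+100.7°

At departure: θ₁ = atan2(sin Δλ cos φ₂, cos φ₁ sin φ₂ − sin φ₁ cos φ₂ cos Δλ) = 212.09°
At arrival: θ₂ = atan2(sin Δλ cos φ₁, −cos φ₂ sin φ₁ + sin φ₂ cos φ₁ cos Δλ) = 312.75°
Δθ = θ₂ − θ₁ = +100.7°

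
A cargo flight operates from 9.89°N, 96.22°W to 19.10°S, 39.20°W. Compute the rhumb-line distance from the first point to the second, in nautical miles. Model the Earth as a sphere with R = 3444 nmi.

3802 nmi

Δψ = ln[tan(π/4+φ₂/2)/tan(π/4+φ₁/2)] = -0.5132;  Δφ = -0.5060 rad,  Δλ = +0.9952 rad
q = Δφ/Δψ = 0.9859
d = R·√(Δφ² + q²Δλ²) = 3444·1.10397 = 3802 nmi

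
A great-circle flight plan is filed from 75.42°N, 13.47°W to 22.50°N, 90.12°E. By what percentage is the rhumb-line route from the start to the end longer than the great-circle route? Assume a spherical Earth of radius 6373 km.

Great circle: σ = 1.2496 rad → d_gc = Rσ = 7963.6 km
Rhumb: Δφ = -0.9236, Δλ = +1.8080, Δψ = -1.6531, q = Δφ/Δψ = 0.5587 → d_rh = R√(Δφ²+q²Δλ²) = 8723.1 km
Excess = (8723.1 − 7963.6) / 7963.6 = 759.5 / 7963.6 = 9.54% ≈ 9.5%

9.5%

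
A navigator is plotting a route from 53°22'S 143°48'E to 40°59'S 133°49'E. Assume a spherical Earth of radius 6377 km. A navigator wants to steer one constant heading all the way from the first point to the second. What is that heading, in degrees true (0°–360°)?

331.4°

Meridional parts: M(φ₁)=-1.1055, M(φ₂)=-0.7855 → ΔM = +0.3200;  Δλ = -0.1742 rad
tan C = Δλ / ΔM = -0.5444 → C = 331.43°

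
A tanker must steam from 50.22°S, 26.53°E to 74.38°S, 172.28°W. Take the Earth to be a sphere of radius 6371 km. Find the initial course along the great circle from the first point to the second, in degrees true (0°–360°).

173.9°

θ = atan2( sin Δλ·cos φ₂ ,  cos φ₁ sin φ₂ − sin φ₁ cos φ₂ cos Δλ )
  = atan2(+0.0868, -0.8121) = 173.90°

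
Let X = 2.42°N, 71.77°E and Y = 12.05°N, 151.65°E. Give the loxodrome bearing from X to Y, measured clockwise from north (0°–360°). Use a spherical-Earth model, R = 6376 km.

Δψ = ln[tan(π/4+φ₂/2)/tan(π/4+φ₁/2)] = +0.1696
Δλ = +1.3942 rad (taken the short way round)
course = atan2(Δλ, Δψ) = 83.06°

83.1°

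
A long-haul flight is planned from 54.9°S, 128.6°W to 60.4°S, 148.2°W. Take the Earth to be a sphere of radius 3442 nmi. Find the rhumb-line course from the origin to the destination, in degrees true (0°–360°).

Meridional parts: M(φ₁)=-1.1512, M(φ₂)=-1.3310 → ΔM = -0.1798;  Δλ = -0.3421 rad
tan C = Δλ / ΔM = +1.9025 → C = 242.27°

242.3°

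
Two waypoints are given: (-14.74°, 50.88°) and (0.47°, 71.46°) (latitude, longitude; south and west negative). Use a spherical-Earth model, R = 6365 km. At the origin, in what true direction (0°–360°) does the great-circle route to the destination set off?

55.0°

θ = atan2( sin Δλ·cos φ₂ ,  cos φ₁ sin φ₂ − sin φ₁ cos φ₂ cos Δλ )
  = atan2(+0.3515, +0.2461) = 55.00°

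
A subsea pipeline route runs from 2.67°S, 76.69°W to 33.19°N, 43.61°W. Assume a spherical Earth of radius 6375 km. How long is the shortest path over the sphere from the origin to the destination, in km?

5291 km

Haversine: a = sin²(Δφ/2)+cos φ₁ cos φ₂ sin²(Δλ/2) = 0.16252;  σ = 2·atan2(√a,√(1−a))
σ = 47.550° → d = Rσ = 6375·0.82990 = 5291 km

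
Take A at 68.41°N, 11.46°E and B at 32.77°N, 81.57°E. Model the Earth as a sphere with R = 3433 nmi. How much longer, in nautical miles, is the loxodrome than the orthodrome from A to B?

130 nmi

Great circle: cos σ = sin φ₁ sin φ₂ + cos φ₁ cos φ₂ cos Δλ,  σ = 0.9166 rad → d_gc = 3146.54 nmi
Rhumb line: Δψ = -1.0513, q = Δφ/Δψ = 0.5917, d_rh = R√(Δφ²+q²Δλ²) = 3276.95 nmi
Excess = 3276.95 − 3146.54 = 130.41 ≈ 130 nmi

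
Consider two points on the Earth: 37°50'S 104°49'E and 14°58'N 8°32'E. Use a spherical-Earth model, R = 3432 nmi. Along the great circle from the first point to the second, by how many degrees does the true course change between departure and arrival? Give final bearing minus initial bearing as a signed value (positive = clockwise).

+27.8°

Initial bearing θ₁ = atan2(sin Δλ cos φ₂, cos φ₁ sin φ₂ − sin φ₁ cos φ₂ cos Δλ) = 278.24°
Final bearing θ₂ = (initial bearing from the destination back to the start) + 180° = 305.99°
Δθ = θ₂ − θ₁ = +27.8°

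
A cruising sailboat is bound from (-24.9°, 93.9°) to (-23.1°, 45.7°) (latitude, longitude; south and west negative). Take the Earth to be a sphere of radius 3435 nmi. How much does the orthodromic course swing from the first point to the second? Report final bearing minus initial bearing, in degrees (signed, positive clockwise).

+20.6°

Initial bearing θ₁ = atan2(sin Δλ cos φ₂, cos φ₁ sin φ₂ − sin φ₁ cos φ₂ cos Δλ) = 261.89°
Final bearing θ₂ = (initial bearing from the destination back to the start) + 180° = 282.51°
Δθ = θ₂ − θ₁ = +20.6°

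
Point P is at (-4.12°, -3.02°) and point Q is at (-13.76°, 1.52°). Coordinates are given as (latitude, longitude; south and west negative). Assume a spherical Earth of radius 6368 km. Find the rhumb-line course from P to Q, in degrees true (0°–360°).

Meridional parts: M(φ₁)=-0.0720, M(φ₂)=-0.2425 → ΔM = -0.1705;  Δλ = +0.0792 rad
tan C = Δλ / ΔM = -0.4647 → C = 155.08°

155.1°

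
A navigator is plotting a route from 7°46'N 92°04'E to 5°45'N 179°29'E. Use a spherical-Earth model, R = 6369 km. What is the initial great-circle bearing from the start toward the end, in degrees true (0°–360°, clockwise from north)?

θ = atan2( sin Δλ·cos φ₂ ,  cos φ₁ sin φ₂ − sin φ₁ cos φ₂ cos Δλ )
  = atan2(+0.9940, +0.0932) = 84.64°

84.6°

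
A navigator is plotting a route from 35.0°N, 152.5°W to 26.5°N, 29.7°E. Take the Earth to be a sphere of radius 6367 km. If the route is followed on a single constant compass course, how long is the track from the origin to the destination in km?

16980 km

Rhumb course C = atan2(Δλ, Δψ) with Δψ = ln[tan(π/4+φ₂/2)/tan(π/4+φ₁/2)] = -0.1729, Δλ = -3.1032 → C = 266.81°
d = R·|Δφ| / |cos C| = 6367·0.14835 / 0.05563 = 16980 km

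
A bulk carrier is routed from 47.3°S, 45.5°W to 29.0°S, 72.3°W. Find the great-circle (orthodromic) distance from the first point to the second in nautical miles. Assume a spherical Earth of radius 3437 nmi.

Haversine: a = sin²(Δφ/2)+cos φ₁ cos φ₂ sin²(Δλ/2) = 0.05714;  σ = 2·atan2(√a,√(1−a))
σ = 27.660° → d = Rσ = 3437·0.48277 = 1659 nmi

1659 nmi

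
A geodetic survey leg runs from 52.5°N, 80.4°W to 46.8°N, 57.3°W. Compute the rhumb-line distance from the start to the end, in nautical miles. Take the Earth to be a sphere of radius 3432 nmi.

Rhumb course C = atan2(Δλ, Δψ) with Δψ = ln[tan(π/4+φ₂/2)/tan(π/4+φ₁/2)] = -0.1539, Δλ = +0.4032 → C = 110.89°
d = R·|Δφ| / |cos C| = 3432·0.09948 / 0.35661 = 957 nmi

957 nmi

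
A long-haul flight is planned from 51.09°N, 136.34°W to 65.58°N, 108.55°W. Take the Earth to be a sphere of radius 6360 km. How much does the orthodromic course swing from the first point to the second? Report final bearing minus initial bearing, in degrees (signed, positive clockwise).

Initial bearing θ₁ = atan2(sin Δλ cos φ₂, cos φ₁ sin φ₂ − sin φ₁ cos φ₂ cos Δλ) = 33.86°
Final bearing θ₂ = (initial bearing from the destination back to the start) + 180° = 57.82°
Δθ = θ₂ − θ₁ = +24.0°

+24.0°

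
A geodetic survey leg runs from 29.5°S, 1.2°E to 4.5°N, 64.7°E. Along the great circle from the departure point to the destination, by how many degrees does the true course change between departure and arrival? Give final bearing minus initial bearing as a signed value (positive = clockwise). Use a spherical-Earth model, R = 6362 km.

-15.9°

Initial bearing θ₁ = atan2(sin Δλ cos φ₂, cos φ₁ sin φ₂ − sin φ₁ cos φ₂ cos Δλ) = 72.15°
Final bearing θ₂ = (initial bearing from the destination back to the start) + 180° = 56.20°
Δθ = θ₂ − θ₁ = -15.9°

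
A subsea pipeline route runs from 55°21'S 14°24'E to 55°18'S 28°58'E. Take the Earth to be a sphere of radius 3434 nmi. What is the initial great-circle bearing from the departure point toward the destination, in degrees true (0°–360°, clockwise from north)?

N = sin Δλ·cos φ₂ = +0.1432;  D = cos φ₁ sin φ₂ − sin φ₁ cos φ₂ cos Δλ = -0.0142
initial course = atan2(N, D) = 95.66°

95.7°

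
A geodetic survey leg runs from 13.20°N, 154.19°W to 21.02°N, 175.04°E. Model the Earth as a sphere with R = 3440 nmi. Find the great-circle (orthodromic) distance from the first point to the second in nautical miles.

cos σ = sin φ₁ sin φ₂ + cos φ₁ cos φ₂ cos Δλ
      = sin(13.20°)sin(21.02°) + cos(13.20°)cos(21.02°)cos(-30.77°) = 0.8628
σ = 30.371° → d = Rσ = 3440·0.53008 = 1823 nmi

1823 nmi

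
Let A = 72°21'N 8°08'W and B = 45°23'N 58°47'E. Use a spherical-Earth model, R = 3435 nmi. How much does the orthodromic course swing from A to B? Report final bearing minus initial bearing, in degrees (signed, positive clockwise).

+60.4°

At departure: θ₁ = atan2(sin Δλ cos φ₂, cos φ₁ sin φ₂ − sin φ₁ cos φ₂ cos Δλ) = 94.12°
At arrival: θ₂ = atan2(sin Δλ cos φ₁, −cos φ₂ sin φ₁ + sin φ₂ cos φ₁ cos Δλ) = 154.50°
Δθ = θ₂ − θ₁ = +60.4°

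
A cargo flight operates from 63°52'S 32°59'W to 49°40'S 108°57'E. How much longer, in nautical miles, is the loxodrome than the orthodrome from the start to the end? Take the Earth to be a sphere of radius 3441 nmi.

Great circle: cos σ = sin φ₁ sin φ₂ + cos φ₁ cos φ₂ cos Δλ,  σ = 1.0929 rad → d_gc = 3760.6 nmi
Rhumb line: Δψ = +0.4589, q = Δφ/Δψ = 0.5400, d_rh = R√(Δφ²+q²Δλ²) = 4681.4 nmi
Excess = 4681.4 − 3760.6 = 920.8 ≈ 921 nmi

921 nmi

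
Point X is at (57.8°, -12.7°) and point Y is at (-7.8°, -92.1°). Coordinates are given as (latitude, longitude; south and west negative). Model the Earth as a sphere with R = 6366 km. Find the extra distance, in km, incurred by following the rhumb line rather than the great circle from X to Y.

220 km

Great circle: cos σ = sin φ₁ sin φ₂ + cos φ₁ cos φ₂ cos Δλ,  σ = 1.5885 rad → d_gc = 10112.5 km
Rhumb line: Δψ = -1.3791, q = Δφ/Δψ = 0.8302, d_rh = R√(Δφ²+q²Δλ²) = 10332.6 km
Excess = 10332.6 − 10112.5 = 220.1 ≈ 220 km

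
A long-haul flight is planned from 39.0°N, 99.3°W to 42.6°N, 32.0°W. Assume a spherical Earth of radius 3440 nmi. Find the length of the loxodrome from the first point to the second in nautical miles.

3065 nmi

Rhumb course C = atan2(Δλ, Δψ) with Δψ = ln[tan(π/4+φ₂/2)/tan(π/4+φ₁/2)] = +0.0830, Δλ = +1.1746 → C = 85.96°
d = R·|Δφ| / |cos C| = 3440·0.06283 / 0.07052 = 3065 nmi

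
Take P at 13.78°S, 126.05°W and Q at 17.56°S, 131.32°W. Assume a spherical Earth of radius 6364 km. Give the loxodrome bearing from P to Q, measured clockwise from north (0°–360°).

Meridional parts: M(φ₁)=-0.2429, M(φ₂)=-0.3114 → ΔM = -0.0685;  Δλ = -0.0920 rad
tan C = Δλ / ΔM = +1.3421 → C = 233.31°

233.3°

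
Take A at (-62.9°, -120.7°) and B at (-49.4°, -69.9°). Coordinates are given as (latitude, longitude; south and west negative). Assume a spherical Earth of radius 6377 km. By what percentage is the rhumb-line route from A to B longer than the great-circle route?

Great circle: σ = 0.5291 rad → d_gc = Rσ = 3373.8 km
Rhumb: Δφ = +0.2356, Δλ = +0.8866, Δψ = +0.4285, q = Δφ/Δψ = 0.5499 → d_rh = R√(Δφ²+q²Δλ²) = 3453.3 km
Excess = (3453.3 − 3373.8) / 3373.8 = 79.5 / 3373.8 = 2.36% ≈ 2.4%

2.4%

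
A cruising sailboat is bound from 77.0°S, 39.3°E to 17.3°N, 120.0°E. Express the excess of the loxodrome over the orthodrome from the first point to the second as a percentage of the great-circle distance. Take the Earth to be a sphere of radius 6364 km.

3.5%

Great circle: σ = 1.8287 rad → d_gc = Rσ = 11637.8 km
Rhumb: Δφ = +1.6458, Δλ = +1.4085, Δψ = +2.4788, q = Δφ/Δψ = 0.6640 → d_rh = R√(Δφ²+q²Δλ²) = 12047.0 km
Excess = (12047.0 − 11637.8) / 11637.8 = 409.2 / 11637.8 = 3.52% ≈ 3.5%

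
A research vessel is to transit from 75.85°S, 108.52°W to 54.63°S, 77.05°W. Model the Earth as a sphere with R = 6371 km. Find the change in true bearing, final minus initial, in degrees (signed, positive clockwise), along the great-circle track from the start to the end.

-29.2°

At departure: θ₁ = atan2(sin Δλ cos φ₂, cos φ₁ sin φ₂ − sin φ₁ cos φ₂ cos Δλ) = 47.25°
At arrival: θ₂ = atan2(sin Δλ cos φ₁, −cos φ₂ sin φ₁ + sin φ₂ cos φ₁ cos Δλ) = 18.06°
Δθ = θ₂ − θ₁ = -29.2°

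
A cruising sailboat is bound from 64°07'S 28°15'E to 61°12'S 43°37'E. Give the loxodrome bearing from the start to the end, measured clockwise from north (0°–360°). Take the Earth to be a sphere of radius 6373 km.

67.5°

Δψ = ln[tan(π/4+φ₂/2)/tan(π/4+φ₁/2)] = +0.1109
Δλ = +0.2682 rad (taken the short way round)
course = atan2(Δλ, Δψ) = 67.53°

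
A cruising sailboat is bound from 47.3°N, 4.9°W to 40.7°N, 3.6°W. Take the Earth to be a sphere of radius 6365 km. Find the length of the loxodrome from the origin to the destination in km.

Δψ = ln[tan(π/4+φ₂/2)/tan(π/4+φ₁/2)] = -0.1604;  Δφ = -0.1152 rad,  Δλ = +0.0227 rad
q = Δφ/Δψ = 0.7182
d = R·√(Δφ² + q²Δλ²) = 6365·0.11634 = 740 km

740 km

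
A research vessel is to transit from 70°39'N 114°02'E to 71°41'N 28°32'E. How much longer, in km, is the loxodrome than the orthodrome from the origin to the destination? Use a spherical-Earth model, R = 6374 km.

Great circle: cos σ = sin φ₁ sin φ₂ + cos φ₁ cos φ₂ cos Δλ,  σ = 0.4420 rad → d_gc = 2817.6 km
Rhumb line: Δψ = +0.0559, q = Δφ/Δψ = 0.3227, d_rh = R√(Δφ²+q²Δλ²) = 3071.9 km
Excess = 3071.9 − 2817.6 = 254.3 ≈ 254 km

254 km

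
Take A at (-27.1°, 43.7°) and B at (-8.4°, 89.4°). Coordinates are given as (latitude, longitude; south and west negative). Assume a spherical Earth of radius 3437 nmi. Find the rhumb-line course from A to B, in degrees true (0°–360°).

Δψ = ln[tan(π/4+φ₂/2)/tan(π/4+φ₁/2)] = +0.3445
Δλ = +0.7976 rad (taken the short way round)
course = atan2(Δλ, Δψ) = 66.64°

66.6°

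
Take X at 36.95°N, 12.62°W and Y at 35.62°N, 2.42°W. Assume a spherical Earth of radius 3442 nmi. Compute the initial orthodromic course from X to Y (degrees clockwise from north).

96.1°

θ = atan2( sin Δλ·cos φ₂ ,  cos φ₁ sin φ₂ − sin φ₁ cos φ₂ cos Δλ )
  = atan2(+0.1440, -0.0155) = 96.14°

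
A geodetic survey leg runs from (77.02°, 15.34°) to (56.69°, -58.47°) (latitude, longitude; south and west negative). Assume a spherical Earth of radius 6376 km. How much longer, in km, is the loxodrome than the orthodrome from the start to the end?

216 km

Great circle: cos σ = sin φ₁ sin φ₂ + cos φ₁ cos φ₂ cos Δλ,  σ = 0.5572 rad → d_gc = 3552.6 km
Rhumb line: Δψ = -0.9669, q = Δφ/Δψ = 0.3670, d_rh = R√(Δφ²+q²Δλ²) = 3768.8 km
Excess = 3768.8 − 3552.6 = 216.2 ≈ 216 km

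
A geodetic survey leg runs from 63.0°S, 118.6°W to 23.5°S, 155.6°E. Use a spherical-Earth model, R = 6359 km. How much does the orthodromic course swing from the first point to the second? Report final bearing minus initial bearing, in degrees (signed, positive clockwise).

Initial bearing θ₁ = atan2(sin Δλ cos φ₂, cos φ₁ sin φ₂ − sin φ₁ cos φ₂ cos Δλ) = 262.45°
Final bearing θ₂ = (initial bearing from the destination back to the start) + 180° = 330.61°
Δθ = θ₂ − θ₁ = +68.2°

+68.2°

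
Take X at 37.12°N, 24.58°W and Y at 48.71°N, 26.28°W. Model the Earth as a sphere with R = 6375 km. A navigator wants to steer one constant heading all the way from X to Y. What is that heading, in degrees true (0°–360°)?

Δψ = ln[tan(π/4+φ₂/2)/tan(π/4+φ₁/2)] = +0.2775
Δλ = -0.0297 rad (taken the short way round)
course = atan2(Δλ, Δψ) = 353.90°

353.9°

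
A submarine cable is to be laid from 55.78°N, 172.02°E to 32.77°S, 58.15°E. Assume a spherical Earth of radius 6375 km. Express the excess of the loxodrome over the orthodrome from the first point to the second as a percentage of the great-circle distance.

2.2%

Great circle: σ = 2.2639 rad → d_gc = Rσ = 14432.3 km
Rhumb: Δφ = -1.5455, Δλ = -1.9874, Δψ = -1.7842, q = Δφ/Δψ = 0.8662 → d_rh = R√(Δφ²+q²Δλ²) = 14748.6 km
Excess = (14748.6 − 14432.3) / 14432.3 = 316.3 / 14432.3 = 2.19% ≈ 2.2%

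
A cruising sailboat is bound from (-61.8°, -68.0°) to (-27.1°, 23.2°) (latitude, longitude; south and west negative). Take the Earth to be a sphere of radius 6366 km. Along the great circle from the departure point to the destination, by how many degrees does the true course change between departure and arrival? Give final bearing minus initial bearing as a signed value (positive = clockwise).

-73.7°

At departure: θ₁ = atan2(sin Δλ cos φ₂, cos φ₁ sin φ₂ − sin φ₁ cos φ₂ cos Δλ) = 104.59°
At arrival: θ₂ = atan2(sin Δλ cos φ₁, −cos φ₂ sin φ₁ + sin φ₂ cos φ₁ cos Δλ) = 30.91°
Δθ = θ₂ − θ₁ = -73.7°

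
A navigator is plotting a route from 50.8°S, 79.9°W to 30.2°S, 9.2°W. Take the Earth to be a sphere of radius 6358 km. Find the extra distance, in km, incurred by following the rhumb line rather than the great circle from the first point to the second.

Great circle: cos σ = sin φ₁ sin φ₂ + cos φ₁ cos φ₂ cos Δλ,  σ = 0.9639 rad → d_gc = 6128.2 km
Rhumb line: Δψ = +0.4792, q = Δφ/Δψ = 0.7502, d_rh = R√(Δφ²+q²Δλ²) = 6314.1 km
Excess = 6314.1 − 6128.2 = 185.9 ≈ 186 km

186 km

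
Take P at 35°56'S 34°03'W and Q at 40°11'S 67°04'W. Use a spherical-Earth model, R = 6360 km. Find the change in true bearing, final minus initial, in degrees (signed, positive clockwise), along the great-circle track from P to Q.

At departure: θ₁ = atan2(sin Δλ cos φ₂, cos φ₁ sin φ₂ − sin φ₁ cos φ₂ cos Δλ) = 250.61°
At arrival: θ₂ = atan2(sin Δλ cos φ₁, −cos φ₂ sin φ₁ + sin φ₂ cos φ₁ cos Δλ) = 271.33°
Δθ = θ₂ − θ₁ = +20.7°

+20.7°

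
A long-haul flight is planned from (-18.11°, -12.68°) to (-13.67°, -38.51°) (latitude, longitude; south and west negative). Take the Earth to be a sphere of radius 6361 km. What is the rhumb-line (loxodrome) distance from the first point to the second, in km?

Δψ = ln[tan(π/4+φ₂/2)/tan(π/4+φ₁/2)] = +0.0806;  Δφ = +0.0775 rad,  Δλ = -0.4508 rad
q = Δφ/Δψ = 0.9615
d = R·√(Δφ² + q²Δλ²) = 6361·0.44034 = 2801 km

2801 km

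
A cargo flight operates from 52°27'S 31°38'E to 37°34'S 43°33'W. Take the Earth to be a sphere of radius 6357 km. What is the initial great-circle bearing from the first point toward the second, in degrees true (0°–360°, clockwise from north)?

N = sin Δλ·cos φ₂ = -0.7663;  D = cos φ₁ sin φ₂ − sin φ₁ cos φ₂ cos Δλ = -0.2109
initial course = atan2(N, D) = 254.61°

254.6°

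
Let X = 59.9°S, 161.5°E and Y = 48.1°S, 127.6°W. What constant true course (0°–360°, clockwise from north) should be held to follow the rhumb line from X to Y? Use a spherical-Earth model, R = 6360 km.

Δψ = ln[tan(π/4+φ₂/2)/tan(π/4+φ₁/2)] = +0.3534
Δλ = +1.2374 rad (taken the short way round)
course = atan2(Δλ, Δψ) = 74.06°

74.1°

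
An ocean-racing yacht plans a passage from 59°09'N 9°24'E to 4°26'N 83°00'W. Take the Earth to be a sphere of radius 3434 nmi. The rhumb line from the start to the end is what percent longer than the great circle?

Great circle: σ = 1.5258 rad → d_gc = Rσ = 5239.7 nmi
Rhumb: Δφ = -0.9550, Δλ = -1.6127, Δψ = -1.2102, q = Δφ/Δψ = 0.7891 → d_rh = R√(Δφ²+q²Δλ²) = 5463.7 nmi
Excess = (5463.7 − 5239.7) / 5239.7 = 224.0 / 5239.7 = 4.28% ≈ 4.3%

4.3%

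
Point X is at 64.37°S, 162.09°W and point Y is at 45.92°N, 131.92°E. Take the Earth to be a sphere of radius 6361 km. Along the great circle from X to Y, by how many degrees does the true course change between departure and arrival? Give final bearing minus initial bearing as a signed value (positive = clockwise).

+20.6°

At departure: θ₁ = atan2(sin Δλ cos φ₂, cos φ₁ sin φ₂ − sin φ₁ cos φ₂ cos Δλ) = 311.69°
At arrival: θ₂ = atan2(sin Δλ cos φ₁, −cos φ₂ sin φ₁ + sin φ₂ cos φ₁ cos Δλ) = 332.33°
Δθ = θ₂ − θ₁ = +20.6°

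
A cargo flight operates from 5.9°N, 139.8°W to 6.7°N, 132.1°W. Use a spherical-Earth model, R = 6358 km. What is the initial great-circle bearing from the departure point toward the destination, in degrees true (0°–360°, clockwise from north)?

N = sin Δλ·cos φ₂ = +0.1331;  D = cos φ₁ sin φ₂ − sin φ₁ cos φ₂ cos Δλ = +0.0149
initial course = atan2(N, D) = 83.62°

83.6°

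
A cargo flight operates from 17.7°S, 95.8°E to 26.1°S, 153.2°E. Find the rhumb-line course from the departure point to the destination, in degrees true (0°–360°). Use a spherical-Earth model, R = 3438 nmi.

99.0°

Δψ = ln[tan(π/4+φ₂/2)/tan(π/4+φ₁/2)] = -0.1582
Δλ = +1.0018 rad (taken the short way round)
course = atan2(Δλ, Δψ) = 98.97°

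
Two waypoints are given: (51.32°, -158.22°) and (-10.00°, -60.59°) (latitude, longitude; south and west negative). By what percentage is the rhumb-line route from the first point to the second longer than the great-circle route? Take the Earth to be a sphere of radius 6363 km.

Great circle: σ = 1.7898 rad → d_gc = Rσ = 11388.6 km
Rhumb: Δφ = -1.0702, Δλ = +1.7040, Δψ = -1.2225, q = Δφ/Δψ = 0.8755 → d_rh = R√(Δφ²+q²Δλ²) = 11682.4 km
Excess = (11682.4 − 11388.6) / 11388.6 = 293.8 / 11388.6 = 2.58% ≈ 2.6%

2.6%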